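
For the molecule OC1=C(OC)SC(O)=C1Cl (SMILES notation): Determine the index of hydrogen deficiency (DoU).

Molecular formula: C5H5ClO3S.
DoU = (2C + 2 + N − H − X) / 2, where X is the halogen count and O/S are ignored.
    = (2·5 + 2 + 0 − 5 − 1) / 2 = 6 / 2 = 3.

3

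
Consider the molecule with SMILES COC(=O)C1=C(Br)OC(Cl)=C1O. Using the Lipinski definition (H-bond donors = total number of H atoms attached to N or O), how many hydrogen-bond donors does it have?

1

Donors: find every N or O and count the H atoms it carries.
  atom 2 (O): bond orders sum to 2 → 0 H
  atom 4 (O): bond orders sum to 2 → 0 H
  atom 8 (O): bond orders sum to 2 → 0 H
  atom 12 (O): bond orders sum to 1 → 1 H
Lipinski HBD = 1.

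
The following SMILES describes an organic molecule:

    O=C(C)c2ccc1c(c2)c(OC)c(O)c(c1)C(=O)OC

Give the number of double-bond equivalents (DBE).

Molecular formula: C15H14O5.
DoU = (2C + 2 + N − H − X) / 2, where X is the halogen count and O/S are ignored.
    = (2·15 + 2 + 0 − 14 − 0) / 2 = 18 / 2 = 9.

9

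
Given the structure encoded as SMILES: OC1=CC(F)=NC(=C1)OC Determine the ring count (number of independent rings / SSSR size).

In SMILES, each pair of matching ring-closure digits denotes one ring-closing bond; the number of such bonds equals the number of independent rings.
Ring-closure bonds here: 1.

1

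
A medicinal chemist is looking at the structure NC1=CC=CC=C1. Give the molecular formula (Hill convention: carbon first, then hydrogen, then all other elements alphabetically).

C6H7N

Walk through each heavy atom and fill implicit hydrogens from standard valence (C 4, N 3, O 2, S 2, halogen 1):
  atom 1: N, bond orders sum to 1 (valence 3) → 2 H
  atom 2: C, bond orders sum to 4 (valence 4) → 0 H
  atom 3: C, bond orders sum to 3 (valence 4) → 1 H
  atom 4: C, bond orders sum to 3 (valence 4) → 1 H
  atom 5: C, bond orders sum to 3 (valence 4) → 1 H
  atom 6: C, bond orders sum to 3 (valence 4) → 1 H
  atom 7: C, bond orders sum to 3 (valence 4) → 1 H
Totals → C:6, H:7, N:1.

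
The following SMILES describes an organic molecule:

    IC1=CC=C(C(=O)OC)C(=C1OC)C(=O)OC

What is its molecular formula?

Walk through each heavy atom and fill implicit hydrogens from standard valence (C 4, N 3, O 2, S 2, halogen 1):
  atom 1: I (halogen, monovalent) → 0 H
  atom 2: C, bond orders sum to 4 (valence 4) → 0 H
  atom 3: C, bond orders sum to 3 (valence 4) → 1 H
  atom 4: C, bond orders sum to 3 (valence 4) → 1 H
  atom 5: C, bond orders sum to 4 (valence 4) → 0 H
  atom 6: C, bond orders sum to 4 (valence 4) → 0 H
  atom 7: O, bond orders sum to 2 (valence 2) → 0 H
  atom 8: O, bond orders sum to 2 (valence 2) → 0 H
  atom 9: C, bond orders sum to 1 (valence 4) → 3 H
  atom 10: C, bond orders sum to 4 (valence 4) → 0 H
  atom 11: C, bond orders sum to 4 (valence 4) → 0 H
  atom 12: O, bond orders sum to 2 (valence 2) → 0 H
  atom 13: C, bond orders sum to 1 (valence 4) → 3 H
  atom 14: C, bond orders sum to 4 (valence 4) → 0 H
  atom 15: O, bond orders sum to 2 (valence 2) → 0 H
  atom 16: O, bond orders sum to 2 (valence 2) → 0 H
  atom 17: C, bond orders sum to 1 (valence 4) → 3 H
Totals → C:11, H:11, I:1, O:5.
In Hill order: C11H11IO5.

C11H11IO5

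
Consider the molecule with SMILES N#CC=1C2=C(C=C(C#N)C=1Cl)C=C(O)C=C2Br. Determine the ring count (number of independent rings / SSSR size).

In SMILES, each pair of matching ring-closure digits denotes one ring-closing bond; the number of such bonds equals the number of independent rings.
Ring-closure bonds here: 2.

2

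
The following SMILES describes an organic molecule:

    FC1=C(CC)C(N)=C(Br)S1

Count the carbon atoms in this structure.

6

Count every carbon token in the SMILES (each C, including those in ring-closure positions and inside branches).
Carbon count: 6.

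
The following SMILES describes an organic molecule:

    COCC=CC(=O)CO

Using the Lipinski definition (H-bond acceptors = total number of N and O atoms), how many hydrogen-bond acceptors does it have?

3

N atoms: 0; O atoms: 3.
Lipinski HBA = 0 + 3 = 3.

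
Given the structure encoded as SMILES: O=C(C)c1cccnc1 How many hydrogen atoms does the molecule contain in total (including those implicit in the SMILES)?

7

Walk through each heavy atom and fill implicit hydrogens from standard valence (C 4, N 3, O 2, S 2, halogen 1); for lowercase aromatic atoms, an aromatic c carries 1 H when it has two neighbours and 0 H with three, and aromatic n carries 0 H:
  atom 1: O, bond orders sum to 2 (valence 2) → 0 H
  atom 2: C, bond orders sum to 4 (valence 4) → 0 H
  atom 3: C, bond orders sum to 1 (valence 4) → 3 H
  atom 4: aromatic c, 3 neighbours → 0 H
  atom 5: aromatic c, 2 neighbours → 1 H
  atom 6: aromatic c, 2 neighbours → 1 H
  atom 7: aromatic c, 2 neighbours → 1 H
  atom 8: aromatic n, 2 neighbours → 0 H
  atom 9: aromatic c, 2 neighbours → 1 H
Total hydrogens: 7.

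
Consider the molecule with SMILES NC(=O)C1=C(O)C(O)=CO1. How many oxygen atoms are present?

4

Scan the SMILES for O atoms (remember two-letter symbols like Cl and Br are single atoms).
Oxygen count: 4.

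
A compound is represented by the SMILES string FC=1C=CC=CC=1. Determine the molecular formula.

Walk through each heavy atom and fill implicit hydrogens from standard valence (C 4, N 3, O 2, S 2, halogen 1):
  atom 1: F (halogen, monovalent) → 0 H
  atom 2: C, bond orders sum to 4 (valence 4) → 0 H
  atom 3: C, bond orders sum to 3 (valence 4) → 1 H
  atom 4: C, bond orders sum to 3 (valence 4) → 1 H
  atom 5: C, bond orders sum to 3 (valence 4) → 1 H
  atom 6: C, bond orders sum to 3 (valence 4) → 1 H
  atom 7: C, bond orders sum to 3 (valence 4) → 1 H
Totals → C:6, H:5, F:1.
In Hill order: C6H5F.

C6H5F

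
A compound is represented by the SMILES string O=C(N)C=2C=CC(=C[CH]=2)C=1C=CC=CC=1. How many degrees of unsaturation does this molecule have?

9

Degree of unsaturation = (number of rings) + (number of π bonds).
Ring closures in the SMILES: 2.
π bonds: 7 double bonds (each 1 DoU) → 7 DoU from unsaturation.
Total DoU = 2 + 7 = 9.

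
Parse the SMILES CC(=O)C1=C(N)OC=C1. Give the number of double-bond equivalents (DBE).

Degree of unsaturation = (number of rings) + (number of π bonds).
Ring closures in the SMILES: 1.
π bonds: 3 double bonds (each 1 DoU) → 3 DoU from unsaturation.
Total DoU = 1 + 3 = 4.

4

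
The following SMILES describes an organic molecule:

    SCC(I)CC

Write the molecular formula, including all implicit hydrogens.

Walk through each heavy atom and fill implicit hydrogens from standard valence (C 4, N 3, O 2, S 2, halogen 1):
  atom 1: S, bond orders sum to 1 (valence 2) → 1 H
  atom 2: C, bond orders sum to 2 (valence 4) → 2 H
  atom 3: C, bond orders sum to 3 (valence 4) → 1 H
  atom 4: I (halogen, monovalent) → 0 H
  atom 5: C, bond orders sum to 2 (valence 4) → 2 H
  atom 6: C, bond orders sum to 1 (valence 4) → 3 H
Totals → C:4, H:9, I:1, S:1.
In Hill order: C4H9IS.

C4H9IS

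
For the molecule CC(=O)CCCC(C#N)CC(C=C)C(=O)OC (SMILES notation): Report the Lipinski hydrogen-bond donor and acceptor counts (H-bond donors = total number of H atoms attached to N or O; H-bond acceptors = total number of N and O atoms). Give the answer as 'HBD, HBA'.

Donors: find every N or O and count the H atoms it carries.
  atom 3 (O): bond orders sum to 2 → 0 H
  atom 9 (N): bond orders sum to 3 → 0 H
  atom 15 (O): bond orders sum to 2 → 0 H
  atom 16 (O): bond orders sum to 2 → 0 H
Lipinski HBD = 0.
Acceptors: N atoms = 1, O atoms = 3 → HBA = 4.

0, 4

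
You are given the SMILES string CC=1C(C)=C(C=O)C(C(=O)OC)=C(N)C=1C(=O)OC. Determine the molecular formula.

Walk through each heavy atom and fill implicit hydrogens from standard valence (C 4, N 3, O 2, S 2, halogen 1):
  atom 1: C, bond orders sum to 1 (valence 4) → 3 H
  atom 2: C, bond orders sum to 4 (valence 4) → 0 H
  atom 3: C, bond orders sum to 4 (valence 4) → 0 H
  atom 4: C, bond orders sum to 1 (valence 4) → 3 H
  atom 5: C, bond orders sum to 4 (valence 4) → 0 H
  atom 6: C, bond orders sum to 3 (valence 4) → 1 H
  atom 7: O, bond orders sum to 2 (valence 2) → 0 H
  atom 8: C, bond orders sum to 4 (valence 4) → 0 H
  atom 9: C, bond orders sum to 4 (valence 4) → 0 H
  atom 10: O, bond orders sum to 2 (valence 2) → 0 H
  atom 11: O, bond orders sum to 2 (valence 2) → 0 H
  atom 12: C, bond orders sum to 1 (valence 4) → 3 H
  atom 13: C, bond orders sum to 4 (valence 4) → 0 H
  atom 14: N, bond orders sum to 1 (valence 3) → 2 H
  atom 15: C, bond orders sum to 4 (valence 4) → 0 H
  atom 16: C, bond orders sum to 4 (valence 4) → 0 H
  atom 17: O, bond orders sum to 2 (valence 2) → 0 H
  atom 18: O, bond orders sum to 2 (valence 2) → 0 H
  atom 19: C, bond orders sum to 1 (valence 4) → 3 H
Totals → C:13, H:15, N:1, O:5.

C13H15NO5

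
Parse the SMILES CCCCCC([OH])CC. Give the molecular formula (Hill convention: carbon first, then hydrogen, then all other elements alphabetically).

Walk through each heavy atom and fill implicit hydrogens from standard valence (C 4, N 3, O 2, S 2, halogen 1):
  atom 1: C, bond orders sum to 1 (valence 4) → 3 H
  atom 2: C, bond orders sum to 2 (valence 4) → 2 H
  atom 3: C, bond orders sum to 2 (valence 4) → 2 H
  atom 4: C, bond orders sum to 2 (valence 4) → 2 H
  atom 5: C, bond orders sum to 2 (valence 4) → 2 H
  atom 6: C, bond orders sum to 3 (valence 4) → 1 H
  atom 7: O with explicit H count 1
  atom 8: C, bond orders sum to 2 (valence 4) → 2 H
  atom 9: C, bond orders sum to 1 (valence 4) → 3 H
Totals → C:8, H:18, O:1.
In Hill order: C8H18O.

C8H18O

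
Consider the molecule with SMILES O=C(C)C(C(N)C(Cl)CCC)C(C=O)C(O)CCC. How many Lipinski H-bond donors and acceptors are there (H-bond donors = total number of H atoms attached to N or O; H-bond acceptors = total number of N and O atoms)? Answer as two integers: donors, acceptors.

3, 4

Donors: find every N or O and count the H atoms it carries.
  atom 1 (O): bond orders sum to 2 → 0 H
  atom 6 (N): bond orders sum to 1 → 2 H
  atom 14 (O): bond orders sum to 2 → 0 H
  atom 16 (O): bond orders sum to 1 → 1 H
Lipinski HBD = 3.
Acceptors: N atoms = 1, O atoms = 3 → HBA = 4.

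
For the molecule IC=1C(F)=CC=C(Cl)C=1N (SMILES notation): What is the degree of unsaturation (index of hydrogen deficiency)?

Molecular formula: C6H4ClFIN.
DoU = (2C + 2 + N − H − X) / 2, where X is the halogen count and O/S are ignored.
    = (2·6 + 2 + 1 − 4 − 3) / 2 = 8 / 2 = 4.

4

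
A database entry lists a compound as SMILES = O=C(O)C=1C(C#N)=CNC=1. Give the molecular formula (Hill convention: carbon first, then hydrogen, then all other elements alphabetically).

C6H4N2O2

Walk through each heavy atom and fill implicit hydrogens from standard valence (C 4, N 3, O 2, S 2, halogen 1):
  atom 1: O, bond orders sum to 2 (valence 2) → 0 H
  atom 2: C, bond orders sum to 4 (valence 4) → 0 H
  atom 3: O, bond orders sum to 1 (valence 2) → 1 H
  atom 4: C, bond orders sum to 4 (valence 4) → 0 H
  atom 5: C, bond orders sum to 4 (valence 4) → 0 H
  atom 6: C, bond orders sum to 4 (valence 4) → 0 H
  atom 7: N, bond orders sum to 3 (valence 3) → 0 H
  atom 8: C, bond orders sum to 3 (valence 4) → 1 H
  atom 9: N, bond orders sum to 2 (valence 3) → 1 H
  atom 10: C, bond orders sum to 3 (valence 4) → 1 H
Totals → C:6, H:4, N:2, O:2.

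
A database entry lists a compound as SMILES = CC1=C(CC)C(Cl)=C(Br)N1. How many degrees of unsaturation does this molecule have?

Degree of unsaturation = (number of rings) + (number of π bonds).
Ring closures in the SMILES: 1.
π bonds: 2 double bonds (each 1 DoU) → 2 DoU from unsaturation.
Total DoU = 1 + 2 = 3.

3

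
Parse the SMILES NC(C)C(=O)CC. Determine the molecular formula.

C5H11NO

Walk through each heavy atom and fill implicit hydrogens from standard valence (C 4, N 3, O 2, S 2, halogen 1):
  atom 1: N, bond orders sum to 1 (valence 3) → 2 H
  atom 2: C, bond orders sum to 3 (valence 4) → 1 H
  atom 3: C, bond orders sum to 1 (valence 4) → 3 H
  atom 4: C, bond orders sum to 4 (valence 4) → 0 H
  atom 5: O, bond orders sum to 2 (valence 2) → 0 H
  atom 6: C, bond orders sum to 2 (valence 4) → 2 H
  atom 7: C, bond orders sum to 1 (valence 4) → 3 H
Totals → C:5, H:11, N:1, O:1.
In Hill order: C5H11NO.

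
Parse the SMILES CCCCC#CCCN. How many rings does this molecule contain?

0

In SMILES, each pair of matching ring-closure digits denotes one ring-closing bond; the number of such bonds equals the number of independent rings.
Ring-closure bonds here: 0.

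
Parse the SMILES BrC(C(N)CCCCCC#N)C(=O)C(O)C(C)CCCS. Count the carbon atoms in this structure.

15

Count every carbon token in the SMILES (each C, including those in ring-closure positions and inside branches).
Carbon count: 15.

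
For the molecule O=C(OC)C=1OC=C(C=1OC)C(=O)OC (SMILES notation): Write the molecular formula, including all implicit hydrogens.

Walk through each heavy atom and fill implicit hydrogens from standard valence (C 4, N 3, O 2, S 2, halogen 1):
  atom 1: O, bond orders sum to 2 (valence 2) → 0 H
  atom 2: C, bond orders sum to 4 (valence 4) → 0 H
  atom 3: O, bond orders sum to 2 (valence 2) → 0 H
  atom 4: C, bond orders sum to 1 (valence 4) → 3 H
  atom 5: C, bond orders sum to 4 (valence 4) → 0 H
  atom 6: O, bond orders sum to 2 (valence 2) → 0 H
  atom 7: C, bond orders sum to 3 (valence 4) → 1 H
  atom 8: C, bond orders sum to 4 (valence 4) → 0 H
  atom 9: C, bond orders sum to 4 (valence 4) → 0 H
  atom 10: O, bond orders sum to 2 (valence 2) → 0 H
  atom 11: C, bond orders sum to 1 (valence 4) → 3 H
  atom 12: C, bond orders sum to 4 (valence 4) → 0 H
  atom 13: O, bond orders sum to 2 (valence 2) → 0 H
  atom 14: O, bond orders sum to 2 (valence 2) → 0 H
  atom 15: C, bond orders sum to 1 (valence 4) → 3 H
Totals → C:9, H:10, O:6.

C9H10O6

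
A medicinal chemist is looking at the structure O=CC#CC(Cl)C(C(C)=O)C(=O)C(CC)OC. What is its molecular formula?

C12H15ClO4

Walk through each heavy atom and fill implicit hydrogens from standard valence (C 4, N 3, O 2, S 2, halogen 1):
  atom 1: O, bond orders sum to 2 (valence 2) → 0 H
  atom 2: C, bond orders sum to 3 (valence 4) → 1 H
  atom 3: C, bond orders sum to 4 (valence 4) → 0 H
  atom 4: C, bond orders sum to 4 (valence 4) → 0 H
  atom 5: C, bond orders sum to 3 (valence 4) → 1 H
  atom 6: Cl (halogen, monovalent) → 0 H
  atom 7: C, bond orders sum to 3 (valence 4) → 1 H
  atom 8: C, bond orders sum to 4 (valence 4) → 0 H
  atom 9: C, bond orders sum to 1 (valence 4) → 3 H
  atom 10: O, bond orders sum to 2 (valence 2) → 0 H
  atom 11: C, bond orders sum to 4 (valence 4) → 0 H
  atom 12: O, bond orders sum to 2 (valence 2) → 0 H
  atom 13: C, bond orders sum to 3 (valence 4) → 1 H
  atom 14: C, bond orders sum to 2 (valence 4) → 2 H
  atom 15: C, bond orders sum to 1 (valence 4) → 3 H
  atom 16: O, bond orders sum to 2 (valence 2) → 0 H
  atom 17: C, bond orders sum to 1 (valence 4) → 3 H
Totals → C:12, H:15, Cl:1, O:4.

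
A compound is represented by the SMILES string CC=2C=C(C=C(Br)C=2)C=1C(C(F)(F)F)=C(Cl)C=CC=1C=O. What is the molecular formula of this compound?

Walk through each heavy atom and fill implicit hydrogens from standard valence (C 4, N 3, O 2, S 2, halogen 1):
  atom 1: C, bond orders sum to 1 (valence 4) → 3 H
  atom 2: C, bond orders sum to 4 (valence 4) → 0 H
  atom 3: C, bond orders sum to 3 (valence 4) → 1 H
  atom 4: C, bond orders sum to 4 (valence 4) → 0 H
  atom 5: C, bond orders sum to 3 (valence 4) → 1 H
  atom 6: C, bond orders sum to 4 (valence 4) → 0 H
  atom 7: Br (halogen, monovalent) → 0 H
  atom 8: C, bond orders sum to 3 (valence 4) → 1 H
  atom 9: C, bond orders sum to 4 (valence 4) → 0 H
  atom 10: C, bond orders sum to 4 (valence 4) → 0 H
  atom 11: C, bond orders sum to 4 (valence 4) → 0 H
  atom 12: F (halogen, monovalent) → 0 H
  atom 13: F (halogen, monovalent) → 0 H
  atom 14: F (halogen, monovalent) → 0 H
  atom 15: C, bond orders sum to 4 (valence 4) → 0 H
  atom 16: Cl (halogen, monovalent) → 0 H
  atom 17: C, bond orders sum to 3 (valence 4) → 1 H
  atom 18: C, bond orders sum to 3 (valence 4) → 1 H
  atom 19: C, bond orders sum to 4 (valence 4) → 0 H
  atom 20: C, bond orders sum to 3 (valence 4) → 1 H
  atom 21: O, bond orders sum to 2 (valence 2) → 0 H
Totals → C:15, H:9, Br:1, Cl:1, F:3, O:1.
In Hill order: C15H9BrClF3O.

C15H9BrClF3O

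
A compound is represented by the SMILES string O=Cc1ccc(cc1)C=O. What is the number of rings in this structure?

In SMILES, each pair of matching ring-closure digits denotes one ring-closing bond; the number of such bonds equals the number of independent rings.
Ring-closure bonds here: 1.

1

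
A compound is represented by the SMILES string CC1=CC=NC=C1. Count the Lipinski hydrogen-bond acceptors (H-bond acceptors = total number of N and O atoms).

1

N atoms: 1; O atoms: 0.
Lipinski HBA = 1 + 0 = 1.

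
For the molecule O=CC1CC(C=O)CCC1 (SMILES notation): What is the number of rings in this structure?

1

In SMILES, each pair of matching ring-closure digits denotes one ring-closing bond; the number of such bonds equals the number of independent rings.
Ring-closure bonds here: 1.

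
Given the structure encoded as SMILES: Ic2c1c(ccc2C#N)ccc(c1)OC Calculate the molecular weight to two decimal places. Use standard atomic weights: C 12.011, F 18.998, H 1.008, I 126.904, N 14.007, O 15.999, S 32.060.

First, the molecular formula is C12H8INO (counting implicit H from valence).
  C: 12 × 12.011 = 144.132
  H: 8 × 1.008 = 8.064
  I: 1 × 126.904 = 126.904
  N: 1 × 14.007 = 14.007
  O: 1 × 15.999 = 15.999
Sum: 12×12.011 + 8×1.008 + 1×126.904 + 1×14.007 + 1×15.999 = 309.106 → 309.11 g/mol.

309.11 g/mol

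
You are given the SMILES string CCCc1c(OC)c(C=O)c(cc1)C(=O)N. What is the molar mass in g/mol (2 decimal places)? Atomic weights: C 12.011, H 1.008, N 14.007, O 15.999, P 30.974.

First, the molecular formula is C12H15NO3 (counting implicit H from valence).
  C: 12 × 12.011 = 144.132
  H: 15 × 1.008 = 15.120
  N: 1 × 14.007 = 14.007
  O: 3 × 15.999 = 47.997
Sum: 12×12.011 + 15×1.008 + 1×14.007 + 3×15.999 = 221.256 → 221.26 g/mol.

221.26 g/mol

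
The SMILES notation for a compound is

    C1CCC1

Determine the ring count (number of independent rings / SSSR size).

In SMILES, each pair of matching ring-closure digits denotes one ring-closing bond; the number of such bonds equals the number of independent rings.
Ring-closure bonds here: 1.

1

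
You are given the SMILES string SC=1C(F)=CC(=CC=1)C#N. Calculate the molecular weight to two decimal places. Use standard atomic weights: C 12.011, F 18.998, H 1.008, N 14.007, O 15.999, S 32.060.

153.17 g/mol

First, the molecular formula is C7H4FNS (counting implicit H from valence).
  C: 7 × 12.011 = 84.077
  F: 1 × 18.998 = 18.998
  H: 4 × 1.008 = 4.032
  N: 1 × 14.007 = 14.007
  S: 1 × 32.060 = 32.060
Sum: 7×12.011 + 1×18.998 + 4×1.008 + 1×14.007 + 1×32.060 = 153.174 → 153.17 g/mol.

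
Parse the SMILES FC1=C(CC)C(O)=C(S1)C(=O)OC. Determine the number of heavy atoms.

Every atom symbol written in the SMILES (organic subset) is one heavy atom; implicit H are not written.
Heavy atoms by element → C:8, F:1, O:3, S:1.
Total: 13.

13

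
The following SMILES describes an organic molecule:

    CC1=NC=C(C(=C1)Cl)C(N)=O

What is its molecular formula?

Walk through each heavy atom and fill implicit hydrogens from standard valence (C 4, N 3, O 2, S 2, halogen 1):
  atom 1: C, bond orders sum to 1 (valence 4) → 3 H
  atom 2: C, bond orders sum to 4 (valence 4) → 0 H
  atom 3: N, bond orders sum to 3 (valence 3) → 0 H
  atom 4: C, bond orders sum to 3 (valence 4) → 1 H
  atom 5: C, bond orders sum to 4 (valence 4) → 0 H
  atom 6: C, bond orders sum to 4 (valence 4) → 0 H
  atom 7: C, bond orders sum to 3 (valence 4) → 1 H
  atom 8: Cl (halogen, monovalent) → 0 H
  atom 9: C, bond orders sum to 4 (valence 4) → 0 H
  atom 10: N, bond orders sum to 1 (valence 3) → 2 H
  atom 11: O, bond orders sum to 2 (valence 2) → 0 H
Totals → C:7, H:7, Cl:1, N:2, O:1.

C7H7ClN2O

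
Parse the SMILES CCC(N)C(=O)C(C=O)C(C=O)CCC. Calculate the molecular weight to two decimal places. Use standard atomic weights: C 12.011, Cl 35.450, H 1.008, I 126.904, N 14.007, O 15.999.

213.28 g/mol

First, the molecular formula is C11H19NO3 (counting implicit H from valence).
  C: 11 × 12.011 = 132.121
  H: 19 × 1.008 = 19.152
  N: 1 × 14.007 = 14.007
  O: 3 × 15.999 = 47.997
Sum: 11×12.011 + 19×1.008 + 1×14.007 + 3×15.999 = 213.277 → 213.28 g/mol.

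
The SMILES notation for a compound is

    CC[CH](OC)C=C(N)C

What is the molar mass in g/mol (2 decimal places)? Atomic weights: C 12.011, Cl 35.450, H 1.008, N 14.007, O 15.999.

First, the molecular formula is C7H15NO (counting implicit H from valence).
  C: 7 × 12.011 = 84.077
  H: 15 × 1.008 = 15.120
  N: 1 × 14.007 = 14.007
  O: 1 × 15.999 = 15.999
Sum: 7×12.011 + 15×1.008 + 1×14.007 + 1×15.999 = 129.203 → 129.20 g/mol.

129.20 g/mol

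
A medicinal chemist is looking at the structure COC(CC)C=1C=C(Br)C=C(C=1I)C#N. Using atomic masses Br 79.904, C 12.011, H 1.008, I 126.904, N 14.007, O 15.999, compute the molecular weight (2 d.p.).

380.02 g/mol

First, the molecular formula is C11H11BrINO (counting implicit H from valence).
  Br: 1 × 79.904 = 79.904
  C: 11 × 12.011 = 132.121
  H: 11 × 1.008 = 11.088
  I: 1 × 126.904 = 126.904
  N: 1 × 14.007 = 14.007
  O: 1 × 15.999 = 15.999
Sum: 1×79.904 + 11×12.011 + 11×1.008 + 1×126.904 + 1×14.007 + 1×15.999 = 380.023 → 380.02 g/mol.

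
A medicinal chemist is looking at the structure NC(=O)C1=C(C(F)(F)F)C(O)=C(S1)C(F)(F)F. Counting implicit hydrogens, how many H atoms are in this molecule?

3

Walk through each heavy atom and fill implicit hydrogens from standard valence (C 4, N 3, O 2, S 2, halogen 1):
  atom 1: N, bond orders sum to 1 (valence 3) → 2 H
  atom 2: C, bond orders sum to 4 (valence 4) → 0 H
  atom 3: O, bond orders sum to 2 (valence 2) → 0 H
  atom 4: C, bond orders sum to 4 (valence 4) → 0 H
  atom 5: C, bond orders sum to 4 (valence 4) → 0 H
  atom 6: C, bond orders sum to 4 (valence 4) → 0 H
  atom 7: F (halogen, monovalent) → 0 H
  atom 8: F (halogen, monovalent) → 0 H
  atom 9: F (halogen, monovalent) → 0 H
  atom 10: C, bond orders sum to 4 (valence 4) → 0 H
  atom 11: O, bond orders sum to 1 (valence 2) → 1 H
  atom 12: C, bond orders sum to 4 (valence 4) → 0 H
  atom 13: S, bond orders sum to 2 (valence 2) → 0 H
  atom 14: C, bond orders sum to 4 (valence 4) → 0 H
  atom 15: F (halogen, monovalent) → 0 H
  atom 16: F (halogen, monovalent) → 0 H
  atom 17: F (halogen, monovalent) → 0 H
Total hydrogens: 3.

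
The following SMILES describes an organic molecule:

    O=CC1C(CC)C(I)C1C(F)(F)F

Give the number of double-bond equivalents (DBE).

2

Molecular formula: C8H10F3IO.
DoU = (2C + 2 + N − H − X) / 2, where X is the halogen count and O/S are ignored.
    = (2·8 + 2 + 0 − 10 − 4) / 2 = 4 / 2 = 2.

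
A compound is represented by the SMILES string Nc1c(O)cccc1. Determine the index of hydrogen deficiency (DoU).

Molecular formula: C6H7NO.
DoU = (2C + 2 + N − H − X) / 2, where X is the halogen count and O/S are ignored.
    = (2·6 + 2 + 1 − 7 − 0) / 2 = 8 / 2 = 4.

4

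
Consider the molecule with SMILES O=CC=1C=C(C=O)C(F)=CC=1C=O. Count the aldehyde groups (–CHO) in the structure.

3

The aldehyde motif appears at heavy-atom positions 2, 6, 12 in the SMILES.
Aldehyde count: 3.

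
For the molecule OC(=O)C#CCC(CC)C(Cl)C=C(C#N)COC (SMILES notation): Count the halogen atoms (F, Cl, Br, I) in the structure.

Halogen atoms appear at heavy-atom position 11 (1×Cl).
Other groups present: 1 alkene, 1 alkyne, 1 carboxylic acid, 1 ether, 1 nitrile.
Halogen count: 1.

1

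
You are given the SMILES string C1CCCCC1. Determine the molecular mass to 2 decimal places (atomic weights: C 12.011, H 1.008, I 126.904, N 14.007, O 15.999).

First, the molecular formula is C6H12 (counting implicit H from valence).
  C: 6 × 12.011 = 72.066
  H: 12 × 1.008 = 12.096
Sum: 6×12.011 + 12×1.008 = 84.162 → 84.16 g/mol.

84.16 g/mol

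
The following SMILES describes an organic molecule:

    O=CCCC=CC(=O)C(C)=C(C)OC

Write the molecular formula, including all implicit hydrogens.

Walk through each heavy atom and fill implicit hydrogens from standard valence (C 4, N 3, O 2, S 2, halogen 1):
  atom 1: O, bond orders sum to 2 (valence 2) → 0 H
  atom 2: C, bond orders sum to 3 (valence 4) → 1 H
  atom 3: C, bond orders sum to 2 (valence 4) → 2 H
  atom 4: C, bond orders sum to 2 (valence 4) → 2 H
  atom 5: C, bond orders sum to 3 (valence 4) → 1 H
  atom 6: C, bond orders sum to 3 (valence 4) → 1 H
  atom 7: C, bond orders sum to 4 (valence 4) → 0 H
  atom 8: O, bond orders sum to 2 (valence 2) → 0 H
  atom 9: C, bond orders sum to 4 (valence 4) → 0 H
  atom 10: C, bond orders sum to 1 (valence 4) → 3 H
  atom 11: C, bond orders sum to 4 (valence 4) → 0 H
  atom 12: C, bond orders sum to 1 (valence 4) → 3 H
  atom 13: O, bond orders sum to 2 (valence 2) → 0 H
  atom 14: C, bond orders sum to 1 (valence 4) → 3 H
Totals → C:11, H:16, O:3.
In Hill order: C11H16O3.

C11H16O3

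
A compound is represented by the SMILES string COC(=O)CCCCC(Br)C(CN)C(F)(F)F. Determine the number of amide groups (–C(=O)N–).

Scan the SMILES for the amide motif — none present.
Groups that are present: 1 ester, 1 primary amine.

0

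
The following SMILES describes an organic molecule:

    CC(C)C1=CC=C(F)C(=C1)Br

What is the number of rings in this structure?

1

In SMILES, each pair of matching ring-closure digits denotes one ring-closing bond; the number of such bonds equals the number of independent rings.
Ring-closure bonds here: 1.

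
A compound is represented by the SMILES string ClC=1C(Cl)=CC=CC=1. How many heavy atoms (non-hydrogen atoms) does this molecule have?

Every atom symbol written in the SMILES (organic subset) is one heavy atom; implicit H are not written.
Heavy atoms by element → C:6, Cl:2.
Total: 8.

8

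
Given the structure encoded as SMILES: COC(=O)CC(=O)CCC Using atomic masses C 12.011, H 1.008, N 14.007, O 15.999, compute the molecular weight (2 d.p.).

First, the molecular formula is C7H12O3 (counting implicit H from valence).
  C: 7 × 12.011 = 84.077
  H: 12 × 1.008 = 12.096
  O: 3 × 15.999 = 47.997
Sum: 7×12.011 + 12×1.008 + 3×15.999 = 144.170 → 144.17 g/mol.

144.17 g/mol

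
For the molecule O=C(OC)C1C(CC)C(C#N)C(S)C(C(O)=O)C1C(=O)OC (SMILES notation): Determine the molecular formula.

Walk through each heavy atom and fill implicit hydrogens from standard valence (C 4, N 3, O 2, S 2, halogen 1):
  atom 1: O, bond orders sum to 2 (valence 2) → 0 H
  atom 2: C, bond orders sum to 4 (valence 4) → 0 H
  atom 3: O, bond orders sum to 2 (valence 2) → 0 H
  atom 4: C, bond orders sum to 1 (valence 4) → 3 H
  atom 5: C, bond orders sum to 3 (valence 4) → 1 H
  atom 6: C, bond orders sum to 3 (valence 4) → 1 H
  atom 7: C, bond orders sum to 2 (valence 4) → 2 H
  atom 8: C, bond orders sum to 1 (valence 4) → 3 H
  atom 9: C, bond orders sum to 3 (valence 4) → 1 H
  atom 10: C, bond orders sum to 4 (valence 4) → 0 H
  atom 11: N, bond orders sum to 3 (valence 3) → 0 H
  atom 12: C, bond orders sum to 3 (valence 4) → 1 H
  atom 13: S, bond orders sum to 1 (valence 2) → 1 H
  atom 14: C, bond orders sum to 3 (valence 4) → 1 H
  atom 15: C, bond orders sum to 4 (valence 4) → 0 H
  atom 16: O, bond orders sum to 1 (valence 2) → 1 H
  atom 17: O, bond orders sum to 2 (valence 2) → 0 H
  atom 18: C, bond orders sum to 3 (valence 4) → 1 H
  atom 19: C, bond orders sum to 4 (valence 4) → 0 H
  atom 20: O, bond orders sum to 2 (valence 2) → 0 H
  atom 21: O, bond orders sum to 2 (valence 2) → 0 H
  atom 22: C, bond orders sum to 1 (valence 4) → 3 H
Totals → C:14, H:19, N:1, O:6, S:1.
In Hill order: C14H19NO6S.

C14H19NO6S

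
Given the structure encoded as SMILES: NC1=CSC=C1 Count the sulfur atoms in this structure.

Scan the SMILES for S atoms (remember two-letter symbols like Cl and Br are single atoms).
Sulfur count: 1.

1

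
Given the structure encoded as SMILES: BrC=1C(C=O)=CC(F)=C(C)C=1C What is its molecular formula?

Walk through each heavy atom and fill implicit hydrogens from standard valence (C 4, N 3, O 2, S 2, halogen 1):
  atom 1: Br (halogen, monovalent) → 0 H
  atom 2: C, bond orders sum to 4 (valence 4) → 0 H
  atom 3: C, bond orders sum to 4 (valence 4) → 0 H
  atom 4: C, bond orders sum to 3 (valence 4) → 1 H
  atom 5: O, bond orders sum to 2 (valence 2) → 0 H
  atom 6: C, bond orders sum to 3 (valence 4) → 1 H
  atom 7: C, bond orders sum to 4 (valence 4) → 0 H
  atom 8: F (halogen, monovalent) → 0 H
  atom 9: C, bond orders sum to 4 (valence 4) → 0 H
  atom 10: C, bond orders sum to 1 (valence 4) → 3 H
  atom 11: C, bond orders sum to 4 (valence 4) → 0 H
  atom 12: C, bond orders sum to 1 (valence 4) → 3 H
Totals → C:9, H:8, Br:1, F:1, O:1.

C9H8BrFO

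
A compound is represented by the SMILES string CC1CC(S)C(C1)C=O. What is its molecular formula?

C7H12OS

Walk through each heavy atom and fill implicit hydrogens from standard valence (C 4, N 3, O 2, S 2, halogen 1):
  atom 1: C, bond orders sum to 1 (valence 4) → 3 H
  atom 2: C, bond orders sum to 3 (valence 4) → 1 H
  atom 3: C, bond orders sum to 2 (valence 4) → 2 H
  atom 4: C, bond orders sum to 3 (valence 4) → 1 H
  atom 5: S, bond orders sum to 1 (valence 2) → 1 H
  atom 6: C, bond orders sum to 3 (valence 4) → 1 H
  atom 7: C, bond orders sum to 2 (valence 4) → 2 H
  atom 8: C, bond orders sum to 3 (valence 4) → 1 H
  atom 9: O, bond orders sum to 2 (valence 2) → 0 H
Totals → C:7, H:12, O:1, S:1.
In Hill order: C7H12OS.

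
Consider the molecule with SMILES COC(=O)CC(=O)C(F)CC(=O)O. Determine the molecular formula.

C7H9FO5

Walk through each heavy atom and fill implicit hydrogens from standard valence (C 4, N 3, O 2, S 2, halogen 1):
  atom 1: C, bond orders sum to 1 (valence 4) → 3 H
  atom 2: O, bond orders sum to 2 (valence 2) → 0 H
  atom 3: C, bond orders sum to 4 (valence 4) → 0 H
  atom 4: O, bond orders sum to 2 (valence 2) → 0 H
  atom 5: C, bond orders sum to 2 (valence 4) → 2 H
  atom 6: C, bond orders sum to 4 (valence 4) → 0 H
  atom 7: O, bond orders sum to 2 (valence 2) → 0 H
  atom 8: C, bond orders sum to 3 (valence 4) → 1 H
  atom 9: F (halogen, monovalent) → 0 H
  atom 10: C, bond orders sum to 2 (valence 4) → 2 H
  atom 11: C, bond orders sum to 4 (valence 4) → 0 H
  atom 12: O, bond orders sum to 2 (valence 2) → 0 H
  atom 13: O, bond orders sum to 1 (valence 2) → 1 H
Totals → C:7, H:9, F:1, O:5.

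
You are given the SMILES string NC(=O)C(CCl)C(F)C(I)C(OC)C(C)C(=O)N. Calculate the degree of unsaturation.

Molecular formula: C10H17ClFIN2O3.
DoU = (2C + 2 + N − H − X) / 2, where X is the halogen count and O/S are ignored.
    = (2·10 + 2 + 2 − 17 − 3) / 2 = 4 / 2 = 2.

2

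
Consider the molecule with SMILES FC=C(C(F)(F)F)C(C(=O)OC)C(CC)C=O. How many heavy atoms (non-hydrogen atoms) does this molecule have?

Every atom symbol written in the SMILES (organic subset) is one heavy atom; implicit H are not written.
Heavy atoms by element → C:10, F:4, O:3.
Total: 17.

17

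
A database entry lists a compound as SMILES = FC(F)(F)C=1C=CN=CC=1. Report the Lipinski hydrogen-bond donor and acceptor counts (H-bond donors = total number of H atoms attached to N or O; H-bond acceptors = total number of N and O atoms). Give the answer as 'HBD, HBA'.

0, 1

Donors: find every N or O and count the H atoms it carries.
  atom 8 (N): bond orders sum to 3 → 0 H
Lipinski HBD = 0.
Acceptors: N atoms = 1, O atoms = 0 → HBA = 1.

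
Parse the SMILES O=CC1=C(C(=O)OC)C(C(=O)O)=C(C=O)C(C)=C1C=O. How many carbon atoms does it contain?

13

Count every carbon token in the SMILES (each C, including those in ring-closure positions and inside branches).
Carbon count: 13.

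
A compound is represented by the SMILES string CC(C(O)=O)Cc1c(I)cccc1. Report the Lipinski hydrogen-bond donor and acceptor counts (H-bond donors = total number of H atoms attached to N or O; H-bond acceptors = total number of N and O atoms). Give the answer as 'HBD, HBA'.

1, 2

Donors: find every N or O and count the H atoms it carries.
  atom 4 (O): bond orders sum to 1 → 1 H
  atom 5 (O): bond orders sum to 2 → 0 H
Lipinski HBD = 1.
Acceptors: N atoms = 0, O atoms = 2 → HBA = 2.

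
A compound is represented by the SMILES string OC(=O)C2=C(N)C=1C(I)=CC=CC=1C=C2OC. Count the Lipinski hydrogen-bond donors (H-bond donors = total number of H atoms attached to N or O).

Donors: find every N or O and count the H atoms it carries.
  atom 1 (O): bond orders sum to 1 → 1 H
  atom 3 (O): bond orders sum to 2 → 0 H
  atom 6 (N): bond orders sum to 1 → 2 H
  atom 16 (O): bond orders sum to 2 → 0 H
Lipinski HBD = 3.

3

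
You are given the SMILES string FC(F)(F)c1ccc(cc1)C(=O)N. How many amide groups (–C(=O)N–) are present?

The amide motif appears at heavy-atom position 11 in the SMILES.
Amide count: 1.

1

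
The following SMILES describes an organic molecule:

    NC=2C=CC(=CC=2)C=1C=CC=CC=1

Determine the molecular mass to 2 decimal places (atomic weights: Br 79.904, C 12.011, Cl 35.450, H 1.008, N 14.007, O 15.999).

169.23 g/mol

First, the molecular formula is C12H11N (counting implicit H from valence).
  C: 12 × 12.011 = 144.132
  H: 11 × 1.008 = 11.088
  N: 1 × 14.007 = 14.007
Sum: 12×12.011 + 11×1.008 + 1×14.007 = 169.227 → 169.23 g/mol.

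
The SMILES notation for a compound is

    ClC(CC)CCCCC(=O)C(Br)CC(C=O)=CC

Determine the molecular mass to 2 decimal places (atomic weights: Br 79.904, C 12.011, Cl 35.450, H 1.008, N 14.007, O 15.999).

337.68 g/mol

First, the molecular formula is C14H22BrClO2 (counting implicit H from valence).
  Br: 1 × 79.904 = 79.904
  C: 14 × 12.011 = 168.154
  Cl: 1 × 35.450 = 35.450
  H: 22 × 1.008 = 22.176
  O: 2 × 15.999 = 31.998
Sum: 1×79.904 + 14×12.011 + 1×35.450 + 22×1.008 + 2×15.999 = 337.682 → 337.68 g/mol.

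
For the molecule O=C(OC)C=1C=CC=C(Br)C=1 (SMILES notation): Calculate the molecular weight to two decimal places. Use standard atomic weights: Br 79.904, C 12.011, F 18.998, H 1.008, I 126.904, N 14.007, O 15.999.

215.05 g/mol

First, the molecular formula is C8H7BrO2 (counting implicit H from valence).
  Br: 1 × 79.904 = 79.904
  C: 8 × 12.011 = 96.088
  H: 7 × 1.008 = 7.056
  O: 2 × 15.999 = 31.998
Sum: 1×79.904 + 8×12.011 + 7×1.008 + 2×15.999 = 215.046 → 215.05 g/mol.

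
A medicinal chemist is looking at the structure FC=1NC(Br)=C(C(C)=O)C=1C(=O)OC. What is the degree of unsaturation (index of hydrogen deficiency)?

5

Degree of unsaturation = (number of rings) + (number of π bonds).
Ring closures in the SMILES: 1.
π bonds: 4 double bonds (each 1 DoU) → 4 DoU from unsaturation.
Total DoU = 1 + 4 = 5.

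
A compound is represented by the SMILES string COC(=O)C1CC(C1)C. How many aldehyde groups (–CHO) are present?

0

Scan the SMILES for the aldehyde motif — none present.
Groups that are present: 1 ester.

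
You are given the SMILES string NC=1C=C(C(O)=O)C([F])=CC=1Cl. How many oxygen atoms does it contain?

2

Scan the SMILES for O atoms (remember two-letter symbols like Cl and Br are single atoms).
Oxygen count: 2.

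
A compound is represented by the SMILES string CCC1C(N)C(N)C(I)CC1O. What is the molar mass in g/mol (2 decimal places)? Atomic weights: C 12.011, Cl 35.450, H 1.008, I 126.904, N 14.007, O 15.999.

First, the molecular formula is C8H17IN2O (counting implicit H from valence).
  C: 8 × 12.011 = 96.088
  H: 17 × 1.008 = 17.136
  I: 1 × 126.904 = 126.904
  N: 2 × 14.007 = 28.014
  O: 1 × 15.999 = 15.999
Sum: 8×12.011 + 17×1.008 + 1×126.904 + 2×14.007 + 1×15.999 = 284.141 → 284.14 g/mol.

284.14 g/mol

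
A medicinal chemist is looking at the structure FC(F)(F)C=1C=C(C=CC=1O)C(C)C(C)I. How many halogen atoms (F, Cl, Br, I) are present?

Halogen atoms appear at heavy-atom positions 1, 3, 4, 16 (3×F, 1×I).
Other groups present: 1 hydroxyl.
Halogen count: 4.

4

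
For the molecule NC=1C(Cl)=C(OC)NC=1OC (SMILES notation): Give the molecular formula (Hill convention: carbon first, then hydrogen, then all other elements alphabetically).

Walk through each heavy atom and fill implicit hydrogens from standard valence (C 4, N 3, O 2, S 2, halogen 1):
  atom 1: N, bond orders sum to 1 (valence 3) → 2 H
  atom 2: C, bond orders sum to 4 (valence 4) → 0 H
  atom 3: C, bond orders sum to 4 (valence 4) → 0 H
  atom 4: Cl (halogen, monovalent) → 0 H
  atom 5: C, bond orders sum to 4 (valence 4) → 0 H
  atom 6: O, bond orders sum to 2 (valence 2) → 0 H
  atom 7: C, bond orders sum to 1 (valence 4) → 3 H
  atom 8: N, bond orders sum to 2 (valence 3) → 1 H
  atom 9: C, bond orders sum to 4 (valence 4) → 0 H
  atom 10: O, bond orders sum to 2 (valence 2) → 0 H
  atom 11: C, bond orders sum to 1 (valence 4) → 3 H
Totals → C:6, H:9, Cl:1, N:2, O:2.

C6H9ClN2O2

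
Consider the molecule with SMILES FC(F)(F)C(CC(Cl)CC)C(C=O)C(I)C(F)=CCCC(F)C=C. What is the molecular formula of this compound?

C16H21ClF5IO

Walk through each heavy atom and fill implicit hydrogens from standard valence (C 4, N 3, O 2, S 2, halogen 1):
  atom 1: F (halogen, monovalent) → 0 H
  atom 2: C, bond orders sum to 4 (valence 4) → 0 H
  atom 3: F (halogen, monovalent) → 0 H
  atom 4: F (halogen, monovalent) → 0 H
  atom 5: C, bond orders sum to 3 (valence 4) → 1 H
  atom 6: C, bond orders sum to 2 (valence 4) → 2 H
  atom 7: C, bond orders sum to 3 (valence 4) → 1 H
  atom 8: Cl (halogen, monovalent) → 0 H
  atom 9: C, bond orders sum to 2 (valence 4) → 2 H
  atom 10: C, bond orders sum to 1 (valence 4) → 3 H
  atom 11: C, bond orders sum to 3 (valence 4) → 1 H
  atom 12: C, bond orders sum to 3 (valence 4) → 1 H
  atom 13: O, bond orders sum to 2 (valence 2) → 0 H
  atom 14: C, bond orders sum to 3 (valence 4) → 1 H
  atom 15: I (halogen, monovalent) → 0 H
  atom 16: C, bond orders sum to 4 (valence 4) → 0 H
  atom 17: F (halogen, monovalent) → 0 H
  atom 18: C, bond orders sum to 3 (valence 4) → 1 H
  atom 19: C, bond orders sum to 2 (valence 4) → 2 H
  atom 20: C, bond orders sum to 2 (valence 4) → 2 H
  atom 21: C, bond orders sum to 3 (valence 4) → 1 H
  atom 22: F (halogen, monovalent) → 0 H
  atom 23: C, bond orders sum to 3 (valence 4) → 1 H
  atom 24: C, bond orders sum to 2 (valence 4) → 2 H
Totals → C:16, H:21, Cl:1, F:5, I:1, O:1.
In Hill order: C16H21ClF5IO.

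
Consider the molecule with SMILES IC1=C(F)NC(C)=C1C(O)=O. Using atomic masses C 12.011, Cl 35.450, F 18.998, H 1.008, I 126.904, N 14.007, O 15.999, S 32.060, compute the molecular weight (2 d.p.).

First, the molecular formula is C6H5FINO2 (counting implicit H from valence).
  C: 6 × 12.011 = 72.066
  F: 1 × 18.998 = 18.998
  H: 5 × 1.008 = 5.040
  I: 1 × 126.904 = 126.904
  N: 1 × 14.007 = 14.007
  O: 2 × 15.999 = 31.998
Sum: 6×12.011 + 1×18.998 + 5×1.008 + 1×126.904 + 1×14.007 + 2×15.999 = 269.013 → 269.01 g/mol.

269.01 g/mol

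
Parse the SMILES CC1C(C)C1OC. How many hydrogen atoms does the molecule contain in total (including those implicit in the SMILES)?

12

Walk through each heavy atom and fill implicit hydrogens from standard valence (C 4, N 3, O 2, S 2, halogen 1):
  atom 1: C, bond orders sum to 1 (valence 4) → 3 H
  atom 2: C, bond orders sum to 3 (valence 4) → 1 H
  atom 3: C, bond orders sum to 3 (valence 4) → 1 H
  atom 4: C, bond orders sum to 1 (valence 4) → 3 H
  atom 5: C, bond orders sum to 3 (valence 4) → 1 H
  atom 6: O, bond orders sum to 2 (valence 2) → 0 H
  atom 7: C, bond orders sum to 1 (valence 4) → 3 H
Total hydrogens: 12.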